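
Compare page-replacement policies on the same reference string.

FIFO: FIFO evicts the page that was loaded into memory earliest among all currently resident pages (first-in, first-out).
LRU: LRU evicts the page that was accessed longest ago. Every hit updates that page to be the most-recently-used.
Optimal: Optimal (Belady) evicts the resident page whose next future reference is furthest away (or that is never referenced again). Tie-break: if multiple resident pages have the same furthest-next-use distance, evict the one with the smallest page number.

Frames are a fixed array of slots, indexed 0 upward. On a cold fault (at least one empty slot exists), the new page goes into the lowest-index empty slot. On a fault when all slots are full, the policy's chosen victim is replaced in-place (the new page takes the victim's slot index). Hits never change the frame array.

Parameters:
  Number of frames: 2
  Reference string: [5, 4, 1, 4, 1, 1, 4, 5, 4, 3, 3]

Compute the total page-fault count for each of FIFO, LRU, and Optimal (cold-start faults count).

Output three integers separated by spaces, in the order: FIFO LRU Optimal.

Answer: 6 5 5

Derivation:
--- FIFO ---
  step 0: ref 5 -> FAULT, frames=[5,-] (faults so far: 1)
  step 1: ref 4 -> FAULT, frames=[5,4] (faults so far: 2)
  step 2: ref 1 -> FAULT, evict 5, frames=[1,4] (faults so far: 3)
  step 3: ref 4 -> HIT, frames=[1,4] (faults so far: 3)
  step 4: ref 1 -> HIT, frames=[1,4] (faults so far: 3)
  step 5: ref 1 -> HIT, frames=[1,4] (faults so far: 3)
  step 6: ref 4 -> HIT, frames=[1,4] (faults so far: 3)
  step 7: ref 5 -> FAULT, evict 4, frames=[1,5] (faults so far: 4)
  step 8: ref 4 -> FAULT, evict 1, frames=[4,5] (faults so far: 5)
  step 9: ref 3 -> FAULT, evict 5, frames=[4,3] (faults so far: 6)
  step 10: ref 3 -> HIT, frames=[4,3] (faults so far: 6)
  FIFO total faults: 6
--- LRU ---
  step 0: ref 5 -> FAULT, frames=[5,-] (faults so far: 1)
  step 1: ref 4 -> FAULT, frames=[5,4] (faults so far: 2)
  step 2: ref 1 -> FAULT, evict 5, frames=[1,4] (faults so far: 3)
  step 3: ref 4 -> HIT, frames=[1,4] (faults so far: 3)
  step 4: ref 1 -> HIT, frames=[1,4] (faults so far: 3)
  step 5: ref 1 -> HIT, frames=[1,4] (faults so far: 3)
  step 6: ref 4 -> HIT, frames=[1,4] (faults so far: 3)
  step 7: ref 5 -> FAULT, evict 1, frames=[5,4] (faults so far: 4)
  step 8: ref 4 -> HIT, frames=[5,4] (faults so far: 4)
  step 9: ref 3 -> FAULT, evict 5, frames=[3,4] (faults so far: 5)
  step 10: ref 3 -> HIT, frames=[3,4] (faults so far: 5)
  LRU total faults: 5
--- Optimal ---
  step 0: ref 5 -> FAULT, frames=[5,-] (faults so far: 1)
  step 1: ref 4 -> FAULT, frames=[5,4] (faults so far: 2)
  step 2: ref 1 -> FAULT, evict 5, frames=[1,4] (faults so far: 3)
  step 3: ref 4 -> HIT, frames=[1,4] (faults so far: 3)
  step 4: ref 1 -> HIT, frames=[1,4] (faults so far: 3)
  step 5: ref 1 -> HIT, frames=[1,4] (faults so far: 3)
  step 6: ref 4 -> HIT, frames=[1,4] (faults so far: 3)
  step 7: ref 5 -> FAULT, evict 1, frames=[5,4] (faults so far: 4)
  step 8: ref 4 -> HIT, frames=[5,4] (faults so far: 4)
  step 9: ref 3 -> FAULT, evict 4, frames=[5,3] (faults so far: 5)
  step 10: ref 3 -> HIT, frames=[5,3] (faults so far: 5)
  Optimal total faults: 5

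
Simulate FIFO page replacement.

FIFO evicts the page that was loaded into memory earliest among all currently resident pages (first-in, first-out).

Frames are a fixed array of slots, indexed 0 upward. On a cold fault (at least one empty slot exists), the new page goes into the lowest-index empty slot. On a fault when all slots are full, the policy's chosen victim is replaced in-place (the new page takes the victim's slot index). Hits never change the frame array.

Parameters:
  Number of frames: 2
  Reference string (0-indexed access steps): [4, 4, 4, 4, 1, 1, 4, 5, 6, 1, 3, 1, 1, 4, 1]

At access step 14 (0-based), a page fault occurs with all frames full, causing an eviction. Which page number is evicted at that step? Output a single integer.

Answer: 3

Derivation:
Step 0: ref 4 -> FAULT, frames=[4,-]
Step 1: ref 4 -> HIT, frames=[4,-]
Step 2: ref 4 -> HIT, frames=[4,-]
Step 3: ref 4 -> HIT, frames=[4,-]
Step 4: ref 1 -> FAULT, frames=[4,1]
Step 5: ref 1 -> HIT, frames=[4,1]
Step 6: ref 4 -> HIT, frames=[4,1]
Step 7: ref 5 -> FAULT, evict 4, frames=[5,1]
Step 8: ref 6 -> FAULT, evict 1, frames=[5,6]
Step 9: ref 1 -> FAULT, evict 5, frames=[1,6]
Step 10: ref 3 -> FAULT, evict 6, frames=[1,3]
Step 11: ref 1 -> HIT, frames=[1,3]
Step 12: ref 1 -> HIT, frames=[1,3]
Step 13: ref 4 -> FAULT, evict 1, frames=[4,3]
Step 14: ref 1 -> FAULT, evict 3, frames=[4,1]
At step 14: evicted page 3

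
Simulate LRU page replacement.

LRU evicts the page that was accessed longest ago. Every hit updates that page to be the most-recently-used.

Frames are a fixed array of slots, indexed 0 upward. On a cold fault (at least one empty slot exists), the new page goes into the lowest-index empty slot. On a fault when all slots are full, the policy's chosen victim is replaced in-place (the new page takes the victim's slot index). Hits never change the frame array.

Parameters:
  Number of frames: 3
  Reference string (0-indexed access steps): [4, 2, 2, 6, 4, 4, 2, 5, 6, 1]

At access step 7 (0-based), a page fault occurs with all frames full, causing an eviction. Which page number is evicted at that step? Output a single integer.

Answer: 6

Derivation:
Step 0: ref 4 -> FAULT, frames=[4,-,-]
Step 1: ref 2 -> FAULT, frames=[4,2,-]
Step 2: ref 2 -> HIT, frames=[4,2,-]
Step 3: ref 6 -> FAULT, frames=[4,2,6]
Step 4: ref 4 -> HIT, frames=[4,2,6]
Step 5: ref 4 -> HIT, frames=[4,2,6]
Step 6: ref 2 -> HIT, frames=[4,2,6]
Step 7: ref 5 -> FAULT, evict 6, frames=[4,2,5]
At step 7: evicted page 6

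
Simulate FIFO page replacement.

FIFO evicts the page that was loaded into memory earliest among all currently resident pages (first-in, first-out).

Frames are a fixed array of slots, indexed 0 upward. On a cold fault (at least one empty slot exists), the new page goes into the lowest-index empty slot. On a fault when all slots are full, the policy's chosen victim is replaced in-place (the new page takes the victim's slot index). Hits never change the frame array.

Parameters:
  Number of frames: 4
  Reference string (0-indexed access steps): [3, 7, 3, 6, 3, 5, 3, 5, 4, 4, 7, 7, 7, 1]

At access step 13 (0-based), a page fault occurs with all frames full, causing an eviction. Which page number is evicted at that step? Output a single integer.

Answer: 7

Derivation:
Step 0: ref 3 -> FAULT, frames=[3,-,-,-]
Step 1: ref 7 -> FAULT, frames=[3,7,-,-]
Step 2: ref 3 -> HIT, frames=[3,7,-,-]
Step 3: ref 6 -> FAULT, frames=[3,7,6,-]
Step 4: ref 3 -> HIT, frames=[3,7,6,-]
Step 5: ref 5 -> FAULT, frames=[3,7,6,5]
Step 6: ref 3 -> HIT, frames=[3,7,6,5]
Step 7: ref 5 -> HIT, frames=[3,7,6,5]
Step 8: ref 4 -> FAULT, evict 3, frames=[4,7,6,5]
Step 9: ref 4 -> HIT, frames=[4,7,6,5]
Step 10: ref 7 -> HIT, frames=[4,7,6,5]
Step 11: ref 7 -> HIT, frames=[4,7,6,5]
Step 12: ref 7 -> HIT, frames=[4,7,6,5]
Step 13: ref 1 -> FAULT, evict 7, frames=[4,1,6,5]
At step 13: evicted page 7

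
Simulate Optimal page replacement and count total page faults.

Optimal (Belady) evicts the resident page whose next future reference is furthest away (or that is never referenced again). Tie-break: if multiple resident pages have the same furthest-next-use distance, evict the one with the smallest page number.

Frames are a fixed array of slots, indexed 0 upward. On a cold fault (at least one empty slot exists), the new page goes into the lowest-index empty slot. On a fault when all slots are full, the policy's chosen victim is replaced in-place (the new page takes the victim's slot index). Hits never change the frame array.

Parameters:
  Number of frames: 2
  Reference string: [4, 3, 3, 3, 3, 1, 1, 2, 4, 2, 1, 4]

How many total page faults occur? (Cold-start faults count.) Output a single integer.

Answer: 5

Derivation:
Step 0: ref 4 → FAULT, frames=[4,-]
Step 1: ref 3 → FAULT, frames=[4,3]
Step 2: ref 3 → HIT, frames=[4,3]
Step 3: ref 3 → HIT, frames=[4,3]
Step 4: ref 3 → HIT, frames=[4,3]
Step 5: ref 1 → FAULT (evict 3), frames=[4,1]
Step 6: ref 1 → HIT, frames=[4,1]
Step 7: ref 2 → FAULT (evict 1), frames=[4,2]
Step 8: ref 4 → HIT, frames=[4,2]
Step 9: ref 2 → HIT, frames=[4,2]
Step 10: ref 1 → FAULT (evict 2), frames=[4,1]
Step 11: ref 4 → HIT, frames=[4,1]
Total faults: 5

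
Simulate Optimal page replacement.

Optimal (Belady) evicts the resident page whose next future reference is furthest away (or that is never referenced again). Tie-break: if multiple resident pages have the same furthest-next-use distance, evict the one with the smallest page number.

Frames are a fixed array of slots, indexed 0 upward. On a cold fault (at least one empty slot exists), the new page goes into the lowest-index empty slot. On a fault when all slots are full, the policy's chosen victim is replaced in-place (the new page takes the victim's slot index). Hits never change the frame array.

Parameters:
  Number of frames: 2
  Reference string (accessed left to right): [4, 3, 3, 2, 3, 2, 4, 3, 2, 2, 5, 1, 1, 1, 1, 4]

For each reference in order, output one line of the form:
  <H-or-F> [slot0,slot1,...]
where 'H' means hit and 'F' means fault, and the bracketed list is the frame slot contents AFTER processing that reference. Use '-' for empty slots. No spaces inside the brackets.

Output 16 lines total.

F [4,-]
F [4,3]
H [4,3]
F [2,3]
H [2,3]
H [2,3]
F [4,3]
H [4,3]
F [4,2]
H [4,2]
F [4,5]
F [4,1]
H [4,1]
H [4,1]
H [4,1]
H [4,1]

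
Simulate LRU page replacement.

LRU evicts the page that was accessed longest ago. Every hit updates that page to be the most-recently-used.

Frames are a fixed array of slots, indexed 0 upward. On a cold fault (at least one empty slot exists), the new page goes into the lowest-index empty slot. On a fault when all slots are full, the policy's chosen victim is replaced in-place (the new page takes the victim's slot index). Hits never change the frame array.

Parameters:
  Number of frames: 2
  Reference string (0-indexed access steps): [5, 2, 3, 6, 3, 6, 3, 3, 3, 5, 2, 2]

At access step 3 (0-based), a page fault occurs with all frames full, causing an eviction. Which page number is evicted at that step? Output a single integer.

Step 0: ref 5 -> FAULT, frames=[5,-]
Step 1: ref 2 -> FAULT, frames=[5,2]
Step 2: ref 3 -> FAULT, evict 5, frames=[3,2]
Step 3: ref 6 -> FAULT, evict 2, frames=[3,6]
At step 3: evicted page 2

Answer: 2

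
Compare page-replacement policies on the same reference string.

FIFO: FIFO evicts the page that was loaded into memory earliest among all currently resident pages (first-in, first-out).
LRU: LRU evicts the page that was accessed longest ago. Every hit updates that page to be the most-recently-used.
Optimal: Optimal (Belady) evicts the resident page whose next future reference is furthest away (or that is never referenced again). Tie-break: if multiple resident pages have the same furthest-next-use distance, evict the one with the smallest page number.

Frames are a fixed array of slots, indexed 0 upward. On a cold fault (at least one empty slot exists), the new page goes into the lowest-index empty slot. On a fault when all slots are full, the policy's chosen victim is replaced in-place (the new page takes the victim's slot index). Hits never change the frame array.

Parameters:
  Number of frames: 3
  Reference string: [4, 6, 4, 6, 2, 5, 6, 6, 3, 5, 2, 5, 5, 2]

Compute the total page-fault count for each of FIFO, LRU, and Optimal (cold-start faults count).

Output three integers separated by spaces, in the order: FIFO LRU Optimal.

--- FIFO ---
  step 0: ref 4 -> FAULT, frames=[4,-,-] (faults so far: 1)
  step 1: ref 6 -> FAULT, frames=[4,6,-] (faults so far: 2)
  step 2: ref 4 -> HIT, frames=[4,6,-] (faults so far: 2)
  step 3: ref 6 -> HIT, frames=[4,6,-] (faults so far: 2)
  step 4: ref 2 -> FAULT, frames=[4,6,2] (faults so far: 3)
  step 5: ref 5 -> FAULT, evict 4, frames=[5,6,2] (faults so far: 4)
  step 6: ref 6 -> HIT, frames=[5,6,2] (faults so far: 4)
  step 7: ref 6 -> HIT, frames=[5,6,2] (faults so far: 4)
  step 8: ref 3 -> FAULT, evict 6, frames=[5,3,2] (faults so far: 5)
  step 9: ref 5 -> HIT, frames=[5,3,2] (faults so far: 5)
  step 10: ref 2 -> HIT, frames=[5,3,2] (faults so far: 5)
  step 11: ref 5 -> HIT, frames=[5,3,2] (faults so far: 5)
  step 12: ref 5 -> HIT, frames=[5,3,2] (faults so far: 5)
  step 13: ref 2 -> HIT, frames=[5,3,2] (faults so far: 5)
  FIFO total faults: 5
--- LRU ---
  step 0: ref 4 -> FAULT, frames=[4,-,-] (faults so far: 1)
  step 1: ref 6 -> FAULT, frames=[4,6,-] (faults so far: 2)
  step 2: ref 4 -> HIT, frames=[4,6,-] (faults so far: 2)
  step 3: ref 6 -> HIT, frames=[4,6,-] (faults so far: 2)
  step 4: ref 2 -> FAULT, frames=[4,6,2] (faults so far: 3)
  step 5: ref 5 -> FAULT, evict 4, frames=[5,6,2] (faults so far: 4)
  step 6: ref 6 -> HIT, frames=[5,6,2] (faults so far: 4)
  step 7: ref 6 -> HIT, frames=[5,6,2] (faults so far: 4)
  step 8: ref 3 -> FAULT, evict 2, frames=[5,6,3] (faults so far: 5)
  step 9: ref 5 -> HIT, frames=[5,6,3] (faults so far: 5)
  step 10: ref 2 -> FAULT, evict 6, frames=[5,2,3] (faults so far: 6)
  step 11: ref 5 -> HIT, frames=[5,2,3] (faults so far: 6)
  step 12: ref 5 -> HIT, frames=[5,2,3] (faults so far: 6)
  step 13: ref 2 -> HIT, frames=[5,2,3] (faults so far: 6)
  LRU total faults: 6
--- Optimal ---
  step 0: ref 4 -> FAULT, frames=[4,-,-] (faults so far: 1)
  step 1: ref 6 -> FAULT, frames=[4,6,-] (faults so far: 2)
  step 2: ref 4 -> HIT, frames=[4,6,-] (faults so far: 2)
  step 3: ref 6 -> HIT, frames=[4,6,-] (faults so far: 2)
  step 4: ref 2 -> FAULT, frames=[4,6,2] (faults so far: 3)
  step 5: ref 5 -> FAULT, evict 4, frames=[5,6,2] (faults so far: 4)
  step 6: ref 6 -> HIT, frames=[5,6,2] (faults so far: 4)
  step 7: ref 6 -> HIT, frames=[5,6,2] (faults so far: 4)
  step 8: ref 3 -> FAULT, evict 6, frames=[5,3,2] (faults so far: 5)
  step 9: ref 5 -> HIT, frames=[5,3,2] (faults so far: 5)
  step 10: ref 2 -> HIT, frames=[5,3,2] (faults so far: 5)
  step 11: ref 5 -> HIT, frames=[5,3,2] (faults so far: 5)
  step 12: ref 5 -> HIT, frames=[5,3,2] (faults so far: 5)
  step 13: ref 2 -> HIT, frames=[5,3,2] (faults so far: 5)
  Optimal total faults: 5

Answer: 5 6 5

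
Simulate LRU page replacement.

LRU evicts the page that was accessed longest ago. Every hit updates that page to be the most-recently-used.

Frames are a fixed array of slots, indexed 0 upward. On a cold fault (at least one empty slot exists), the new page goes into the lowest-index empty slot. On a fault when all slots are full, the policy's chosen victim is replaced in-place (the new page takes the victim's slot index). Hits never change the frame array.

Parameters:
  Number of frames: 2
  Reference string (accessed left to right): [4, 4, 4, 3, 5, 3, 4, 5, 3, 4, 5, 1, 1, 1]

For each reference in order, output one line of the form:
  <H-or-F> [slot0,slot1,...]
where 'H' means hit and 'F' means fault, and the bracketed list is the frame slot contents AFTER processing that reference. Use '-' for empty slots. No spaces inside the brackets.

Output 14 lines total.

F [4,-]
H [4,-]
H [4,-]
F [4,3]
F [5,3]
H [5,3]
F [4,3]
F [4,5]
F [3,5]
F [3,4]
F [5,4]
F [5,1]
H [5,1]
H [5,1]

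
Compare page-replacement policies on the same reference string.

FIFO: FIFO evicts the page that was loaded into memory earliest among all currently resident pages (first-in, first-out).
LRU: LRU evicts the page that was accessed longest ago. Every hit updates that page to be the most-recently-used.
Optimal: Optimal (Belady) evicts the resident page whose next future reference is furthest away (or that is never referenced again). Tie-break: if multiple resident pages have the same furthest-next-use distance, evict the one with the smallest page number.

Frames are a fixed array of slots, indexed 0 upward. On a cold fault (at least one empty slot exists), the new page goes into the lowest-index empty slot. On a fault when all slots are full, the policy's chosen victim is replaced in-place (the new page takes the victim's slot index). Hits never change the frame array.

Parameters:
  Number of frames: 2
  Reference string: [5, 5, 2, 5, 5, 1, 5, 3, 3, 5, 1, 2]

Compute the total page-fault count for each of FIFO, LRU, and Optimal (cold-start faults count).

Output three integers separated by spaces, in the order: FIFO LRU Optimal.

--- FIFO ---
  step 0: ref 5 -> FAULT, frames=[5,-] (faults so far: 1)
  step 1: ref 5 -> HIT, frames=[5,-] (faults so far: 1)
  step 2: ref 2 -> FAULT, frames=[5,2] (faults so far: 2)
  step 3: ref 5 -> HIT, frames=[5,2] (faults so far: 2)
  step 4: ref 5 -> HIT, frames=[5,2] (faults so far: 2)
  step 5: ref 1 -> FAULT, evict 5, frames=[1,2] (faults so far: 3)
  step 6: ref 5 -> FAULT, evict 2, frames=[1,5] (faults so far: 4)
  step 7: ref 3 -> FAULT, evict 1, frames=[3,5] (faults so far: 5)
  step 8: ref 3 -> HIT, frames=[3,5] (faults so far: 5)
  step 9: ref 5 -> HIT, frames=[3,5] (faults so far: 5)
  step 10: ref 1 -> FAULT, evict 5, frames=[3,1] (faults so far: 6)
  step 11: ref 2 -> FAULT, evict 3, frames=[2,1] (faults so far: 7)
  FIFO total faults: 7
--- LRU ---
  step 0: ref 5 -> FAULT, frames=[5,-] (faults so far: 1)
  step 1: ref 5 -> HIT, frames=[5,-] (faults so far: 1)
  step 2: ref 2 -> FAULT, frames=[5,2] (faults so far: 2)
  step 3: ref 5 -> HIT, frames=[5,2] (faults so far: 2)
  step 4: ref 5 -> HIT, frames=[5,2] (faults so far: 2)
  step 5: ref 1 -> FAULT, evict 2, frames=[5,1] (faults so far: 3)
  step 6: ref 5 -> HIT, frames=[5,1] (faults so far: 3)
  step 7: ref 3 -> FAULT, evict 1, frames=[5,3] (faults so far: 4)
  step 8: ref 3 -> HIT, frames=[5,3] (faults so far: 4)
  step 9: ref 5 -> HIT, frames=[5,3] (faults so far: 4)
  step 10: ref 1 -> FAULT, evict 3, frames=[5,1] (faults so far: 5)
  step 11: ref 2 -> FAULT, evict 5, frames=[2,1] (faults so far: 6)
  LRU total faults: 6
--- Optimal ---
  step 0: ref 5 -> FAULT, frames=[5,-] (faults so far: 1)
  step 1: ref 5 -> HIT, frames=[5,-] (faults so far: 1)
  step 2: ref 2 -> FAULT, frames=[5,2] (faults so far: 2)
  step 3: ref 5 -> HIT, frames=[5,2] (faults so far: 2)
  step 4: ref 5 -> HIT, frames=[5,2] (faults so far: 2)
  step 5: ref 1 -> FAULT, evict 2, frames=[5,1] (faults so far: 3)
  step 6: ref 5 -> HIT, frames=[5,1] (faults so far: 3)
  step 7: ref 3 -> FAULT, evict 1, frames=[5,3] (faults so far: 4)
  step 8: ref 3 -> HIT, frames=[5,3] (faults so far: 4)
  step 9: ref 5 -> HIT, frames=[5,3] (faults so far: 4)
  step 10: ref 1 -> FAULT, evict 3, frames=[5,1] (faults so far: 5)
  step 11: ref 2 -> FAULT, evict 1, frames=[5,2] (faults so far: 6)
  Optimal total faults: 6

Answer: 7 6 6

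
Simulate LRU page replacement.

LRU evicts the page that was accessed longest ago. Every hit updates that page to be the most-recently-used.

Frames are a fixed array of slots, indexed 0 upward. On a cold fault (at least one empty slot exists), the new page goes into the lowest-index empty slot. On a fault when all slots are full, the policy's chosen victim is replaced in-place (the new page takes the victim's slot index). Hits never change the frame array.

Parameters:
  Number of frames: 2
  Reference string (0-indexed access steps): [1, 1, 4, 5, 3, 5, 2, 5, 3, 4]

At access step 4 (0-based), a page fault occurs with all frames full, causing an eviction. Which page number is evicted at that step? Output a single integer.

Answer: 4

Derivation:
Step 0: ref 1 -> FAULT, frames=[1,-]
Step 1: ref 1 -> HIT, frames=[1,-]
Step 2: ref 4 -> FAULT, frames=[1,4]
Step 3: ref 5 -> FAULT, evict 1, frames=[5,4]
Step 4: ref 3 -> FAULT, evict 4, frames=[5,3]
At step 4: evicted page 4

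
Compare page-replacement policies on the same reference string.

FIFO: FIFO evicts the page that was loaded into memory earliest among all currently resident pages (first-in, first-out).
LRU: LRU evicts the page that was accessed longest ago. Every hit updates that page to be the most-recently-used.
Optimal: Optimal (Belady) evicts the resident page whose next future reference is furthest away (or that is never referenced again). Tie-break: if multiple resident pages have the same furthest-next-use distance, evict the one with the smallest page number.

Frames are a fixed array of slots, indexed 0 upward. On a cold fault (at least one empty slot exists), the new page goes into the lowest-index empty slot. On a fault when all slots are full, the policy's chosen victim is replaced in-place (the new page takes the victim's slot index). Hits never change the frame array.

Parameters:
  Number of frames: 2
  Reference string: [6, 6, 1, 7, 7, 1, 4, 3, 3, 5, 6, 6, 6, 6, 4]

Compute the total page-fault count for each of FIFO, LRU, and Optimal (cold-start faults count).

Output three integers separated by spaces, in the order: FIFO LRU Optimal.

Answer: 8 8 7

Derivation:
--- FIFO ---
  step 0: ref 6 -> FAULT, frames=[6,-] (faults so far: 1)
  step 1: ref 6 -> HIT, frames=[6,-] (faults so far: 1)
  step 2: ref 1 -> FAULT, frames=[6,1] (faults so far: 2)
  step 3: ref 7 -> FAULT, evict 6, frames=[7,1] (faults so far: 3)
  step 4: ref 7 -> HIT, frames=[7,1] (faults so far: 3)
  step 5: ref 1 -> HIT, frames=[7,1] (faults so far: 3)
  step 6: ref 4 -> FAULT, evict 1, frames=[7,4] (faults so far: 4)
  step 7: ref 3 -> FAULT, evict 7, frames=[3,4] (faults so far: 5)
  step 8: ref 3 -> HIT, frames=[3,4] (faults so far: 5)
  step 9: ref 5 -> FAULT, evict 4, frames=[3,5] (faults so far: 6)
  step 10: ref 6 -> FAULT, evict 3, frames=[6,5] (faults so far: 7)
  step 11: ref 6 -> HIT, frames=[6,5] (faults so far: 7)
  step 12: ref 6 -> HIT, frames=[6,5] (faults so far: 7)
  step 13: ref 6 -> HIT, frames=[6,5] (faults so far: 7)
  step 14: ref 4 -> FAULT, evict 5, frames=[6,4] (faults so far: 8)
  FIFO total faults: 8
--- LRU ---
  step 0: ref 6 -> FAULT, frames=[6,-] (faults so far: 1)
  step 1: ref 6 -> HIT, frames=[6,-] (faults so far: 1)
  step 2: ref 1 -> FAULT, frames=[6,1] (faults so far: 2)
  step 3: ref 7 -> FAULT, evict 6, frames=[7,1] (faults so far: 3)
  step 4: ref 7 -> HIT, frames=[7,1] (faults so far: 3)
  step 5: ref 1 -> HIT, frames=[7,1] (faults so far: 3)
  step 6: ref 4 -> FAULT, evict 7, frames=[4,1] (faults so far: 4)
  step 7: ref 3 -> FAULT, evict 1, frames=[4,3] (faults so far: 5)
  step 8: ref 3 -> HIT, frames=[4,3] (faults so far: 5)
  step 9: ref 5 -> FAULT, evict 4, frames=[5,3] (faults so far: 6)
  step 10: ref 6 -> FAULT, evict 3, frames=[5,6] (faults so far: 7)
  step 11: ref 6 -> HIT, frames=[5,6] (faults so far: 7)
  step 12: ref 6 -> HIT, frames=[5,6] (faults so far: 7)
  step 13: ref 6 -> HIT, frames=[5,6] (faults so far: 7)
  step 14: ref 4 -> FAULT, evict 5, frames=[4,6] (faults so far: 8)
  LRU total faults: 8
--- Optimal ---
  step 0: ref 6 -> FAULT, frames=[6,-] (faults so far: 1)
  step 1: ref 6 -> HIT, frames=[6,-] (faults so far: 1)
  step 2: ref 1 -> FAULT, frames=[6,1] (faults so far: 2)
  step 3: ref 7 -> FAULT, evict 6, frames=[7,1] (faults so far: 3)
  step 4: ref 7 -> HIT, frames=[7,1] (faults so far: 3)
  step 5: ref 1 -> HIT, frames=[7,1] (faults so far: 3)
  step 6: ref 4 -> FAULT, evict 1, frames=[7,4] (faults so far: 4)
  step 7: ref 3 -> FAULT, evict 7, frames=[3,4] (faults so far: 5)
  step 8: ref 3 -> HIT, frames=[3,4] (faults so far: 5)
  step 9: ref 5 -> FAULT, evict 3, frames=[5,4] (faults so far: 6)
  step 10: ref 6 -> FAULT, evict 5, frames=[6,4] (faults so far: 7)
  step 11: ref 6 -> HIT, frames=[6,4] (faults so far: 7)
  step 12: ref 6 -> HIT, frames=[6,4] (faults so far: 7)
  step 13: ref 6 -> HIT, frames=[6,4] (faults so far: 7)
  step 14: ref 4 -> HIT, frames=[6,4] (faults so far: 7)
  Optimal total faults: 7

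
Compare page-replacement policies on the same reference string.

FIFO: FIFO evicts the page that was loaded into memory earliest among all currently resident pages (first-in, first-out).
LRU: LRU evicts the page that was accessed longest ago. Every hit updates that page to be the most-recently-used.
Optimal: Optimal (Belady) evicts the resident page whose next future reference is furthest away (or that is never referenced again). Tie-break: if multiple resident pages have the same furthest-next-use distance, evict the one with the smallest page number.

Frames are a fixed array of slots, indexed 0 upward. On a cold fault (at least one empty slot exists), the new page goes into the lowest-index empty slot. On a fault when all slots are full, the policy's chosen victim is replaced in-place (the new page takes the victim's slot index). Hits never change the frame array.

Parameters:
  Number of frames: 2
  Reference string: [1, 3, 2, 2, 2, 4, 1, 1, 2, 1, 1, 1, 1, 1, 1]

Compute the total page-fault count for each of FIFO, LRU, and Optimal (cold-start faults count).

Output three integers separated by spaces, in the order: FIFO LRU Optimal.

Answer: 6 6 5

Derivation:
--- FIFO ---
  step 0: ref 1 -> FAULT, frames=[1,-] (faults so far: 1)
  step 1: ref 3 -> FAULT, frames=[1,3] (faults so far: 2)
  step 2: ref 2 -> FAULT, evict 1, frames=[2,3] (faults so far: 3)
  step 3: ref 2 -> HIT, frames=[2,3] (faults so far: 3)
  step 4: ref 2 -> HIT, frames=[2,3] (faults so far: 3)
  step 5: ref 4 -> FAULT, evict 3, frames=[2,4] (faults so far: 4)
  step 6: ref 1 -> FAULT, evict 2, frames=[1,4] (faults so far: 5)
  step 7: ref 1 -> HIT, frames=[1,4] (faults so far: 5)
  step 8: ref 2 -> FAULT, evict 4, frames=[1,2] (faults so far: 6)
  step 9: ref 1 -> HIT, frames=[1,2] (faults so far: 6)
  step 10: ref 1 -> HIT, frames=[1,2] (faults so far: 6)
  step 11: ref 1 -> HIT, frames=[1,2] (faults so far: 6)
  step 12: ref 1 -> HIT, frames=[1,2] (faults so far: 6)
  step 13: ref 1 -> HIT, frames=[1,2] (faults so far: 6)
  step 14: ref 1 -> HIT, frames=[1,2] (faults so far: 6)
  FIFO total faults: 6
--- LRU ---
  step 0: ref 1 -> FAULT, frames=[1,-] (faults so far: 1)
  step 1: ref 3 -> FAULT, frames=[1,3] (faults so far: 2)
  step 2: ref 2 -> FAULT, evict 1, frames=[2,3] (faults so far: 3)
  step 3: ref 2 -> HIT, frames=[2,3] (faults so far: 3)
  step 4: ref 2 -> HIT, frames=[2,3] (faults so far: 3)
  step 5: ref 4 -> FAULT, evict 3, frames=[2,4] (faults so far: 4)
  step 6: ref 1 -> FAULT, evict 2, frames=[1,4] (faults so far: 5)
  step 7: ref 1 -> HIT, frames=[1,4] (faults so far: 5)
  step 8: ref 2 -> FAULT, evict 4, frames=[1,2] (faults so far: 6)
  step 9: ref 1 -> HIT, frames=[1,2] (faults so far: 6)
  step 10: ref 1 -> HIT, frames=[1,2] (faults so far: 6)
  step 11: ref 1 -> HIT, frames=[1,2] (faults so far: 6)
  step 12: ref 1 -> HIT, frames=[1,2] (faults so far: 6)
  step 13: ref 1 -> HIT, frames=[1,2] (faults so far: 6)
  step 14: ref 1 -> HIT, frames=[1,2] (faults so far: 6)
  LRU total faults: 6
--- Optimal ---
  step 0: ref 1 -> FAULT, frames=[1,-] (faults so far: 1)
  step 1: ref 3 -> FAULT, frames=[1,3] (faults so far: 2)
  step 2: ref 2 -> FAULT, evict 3, frames=[1,2] (faults so far: 3)
  step 3: ref 2 -> HIT, frames=[1,2] (faults so far: 3)
  step 4: ref 2 -> HIT, frames=[1,2] (faults so far: 3)
  step 5: ref 4 -> FAULT, evict 2, frames=[1,4] (faults so far: 4)
  step 6: ref 1 -> HIT, frames=[1,4] (faults so far: 4)
  step 7: ref 1 -> HIT, frames=[1,4] (faults so far: 4)
  step 8: ref 2 -> FAULT, evict 4, frames=[1,2] (faults so far: 5)
  step 9: ref 1 -> HIT, frames=[1,2] (faults so far: 5)
  step 10: ref 1 -> HIT, frames=[1,2] (faults so far: 5)
  step 11: ref 1 -> HIT, frames=[1,2] (faults so far: 5)
  step 12: ref 1 -> HIT, frames=[1,2] (faults so far: 5)
  step 13: ref 1 -> HIT, frames=[1,2] (faults so far: 5)
  step 14: ref 1 -> HIT, frames=[1,2] (faults so far: 5)
  Optimal total faults: 5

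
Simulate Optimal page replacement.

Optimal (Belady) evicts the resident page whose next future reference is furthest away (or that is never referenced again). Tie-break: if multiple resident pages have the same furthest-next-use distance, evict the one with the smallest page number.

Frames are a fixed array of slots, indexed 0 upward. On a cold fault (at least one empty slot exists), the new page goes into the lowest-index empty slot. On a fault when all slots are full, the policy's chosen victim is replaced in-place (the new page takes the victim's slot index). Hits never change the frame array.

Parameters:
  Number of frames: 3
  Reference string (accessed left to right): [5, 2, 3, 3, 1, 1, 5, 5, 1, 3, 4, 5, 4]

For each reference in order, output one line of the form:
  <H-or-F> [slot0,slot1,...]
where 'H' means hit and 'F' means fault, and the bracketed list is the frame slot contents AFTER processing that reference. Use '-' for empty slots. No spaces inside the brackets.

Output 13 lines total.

F [5,-,-]
F [5,2,-]
F [5,2,3]
H [5,2,3]
F [5,1,3]
H [5,1,3]
H [5,1,3]
H [5,1,3]
H [5,1,3]
H [5,1,3]
F [5,4,3]
H [5,4,3]
H [5,4,3]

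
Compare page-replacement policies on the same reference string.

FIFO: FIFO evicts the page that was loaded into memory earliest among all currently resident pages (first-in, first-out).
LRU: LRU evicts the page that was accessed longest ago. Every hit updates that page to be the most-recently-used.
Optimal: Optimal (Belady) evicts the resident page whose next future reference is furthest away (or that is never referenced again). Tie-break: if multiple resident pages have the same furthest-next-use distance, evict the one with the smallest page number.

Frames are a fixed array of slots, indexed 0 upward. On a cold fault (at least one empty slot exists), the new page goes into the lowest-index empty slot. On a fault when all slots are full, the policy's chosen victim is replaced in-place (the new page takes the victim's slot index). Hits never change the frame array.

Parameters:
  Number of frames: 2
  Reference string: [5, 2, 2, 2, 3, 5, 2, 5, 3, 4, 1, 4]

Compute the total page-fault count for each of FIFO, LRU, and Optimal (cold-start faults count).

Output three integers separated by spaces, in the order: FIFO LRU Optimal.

--- FIFO ---
  step 0: ref 5 -> FAULT, frames=[5,-] (faults so far: 1)
  step 1: ref 2 -> FAULT, frames=[5,2] (faults so far: 2)
  step 2: ref 2 -> HIT, frames=[5,2] (faults so far: 2)
  step 3: ref 2 -> HIT, frames=[5,2] (faults so far: 2)
  step 4: ref 3 -> FAULT, evict 5, frames=[3,2] (faults so far: 3)
  step 5: ref 5 -> FAULT, evict 2, frames=[3,5] (faults so far: 4)
  step 6: ref 2 -> FAULT, evict 3, frames=[2,5] (faults so far: 5)
  step 7: ref 5 -> HIT, frames=[2,5] (faults so far: 5)
  step 8: ref 3 -> FAULT, evict 5, frames=[2,3] (faults so far: 6)
  step 9: ref 4 -> FAULT, evict 2, frames=[4,3] (faults so far: 7)
  step 10: ref 1 -> FAULT, evict 3, frames=[4,1] (faults so far: 8)
  step 11: ref 4 -> HIT, frames=[4,1] (faults so far: 8)
  FIFO total faults: 8
--- LRU ---
  step 0: ref 5 -> FAULT, frames=[5,-] (faults so far: 1)
  step 1: ref 2 -> FAULT, frames=[5,2] (faults so far: 2)
  step 2: ref 2 -> HIT, frames=[5,2] (faults so far: 2)
  step 3: ref 2 -> HIT, frames=[5,2] (faults so far: 2)
  step 4: ref 3 -> FAULT, evict 5, frames=[3,2] (faults so far: 3)
  step 5: ref 5 -> FAULT, evict 2, frames=[3,5] (faults so far: 4)
  step 6: ref 2 -> FAULT, evict 3, frames=[2,5] (faults so far: 5)
  step 7: ref 5 -> HIT, frames=[2,5] (faults so far: 5)
  step 8: ref 3 -> FAULT, evict 2, frames=[3,5] (faults so far: 6)
  step 9: ref 4 -> FAULT, evict 5, frames=[3,4] (faults so far: 7)
  step 10: ref 1 -> FAULT, evict 3, frames=[1,4] (faults so far: 8)
  step 11: ref 4 -> HIT, frames=[1,4] (faults so far: 8)
  LRU total faults: 8
--- Optimal ---
  step 0: ref 5 -> FAULT, frames=[5,-] (faults so far: 1)
  step 1: ref 2 -> FAULT, frames=[5,2] (faults so far: 2)
  step 2: ref 2 -> HIT, frames=[5,2] (faults so far: 2)
  step 3: ref 2 -> HIT, frames=[5,2] (faults so far: 2)
  step 4: ref 3 -> FAULT, evict 2, frames=[5,3] (faults so far: 3)
  step 5: ref 5 -> HIT, frames=[5,3] (faults so far: 3)
  step 6: ref 2 -> FAULT, evict 3, frames=[5,2] (faults so far: 4)
  step 7: ref 5 -> HIT, frames=[5,2] (faults so far: 4)
  step 8: ref 3 -> FAULT, evict 2, frames=[5,3] (faults so far: 5)
  step 9: ref 4 -> FAULT, evict 3, frames=[5,4] (faults so far: 6)
  step 10: ref 1 -> FAULT, evict 5, frames=[1,4] (faults so far: 7)
  step 11: ref 4 -> HIT, frames=[1,4] (faults so far: 7)
  Optimal total faults: 7

Answer: 8 8 7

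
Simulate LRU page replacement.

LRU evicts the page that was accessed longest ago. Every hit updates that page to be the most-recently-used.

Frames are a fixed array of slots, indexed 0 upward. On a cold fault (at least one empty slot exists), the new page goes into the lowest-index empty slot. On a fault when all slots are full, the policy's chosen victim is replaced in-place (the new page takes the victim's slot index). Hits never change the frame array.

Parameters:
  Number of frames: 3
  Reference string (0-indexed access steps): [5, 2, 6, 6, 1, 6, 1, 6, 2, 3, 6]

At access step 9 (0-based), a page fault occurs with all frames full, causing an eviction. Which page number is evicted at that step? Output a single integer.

Step 0: ref 5 -> FAULT, frames=[5,-,-]
Step 1: ref 2 -> FAULT, frames=[5,2,-]
Step 2: ref 6 -> FAULT, frames=[5,2,6]
Step 3: ref 6 -> HIT, frames=[5,2,6]
Step 4: ref 1 -> FAULT, evict 5, frames=[1,2,6]
Step 5: ref 6 -> HIT, frames=[1,2,6]
Step 6: ref 1 -> HIT, frames=[1,2,6]
Step 7: ref 6 -> HIT, frames=[1,2,6]
Step 8: ref 2 -> HIT, frames=[1,2,6]
Step 9: ref 3 -> FAULT, evict 1, frames=[3,2,6]
At step 9: evicted page 1

Answer: 1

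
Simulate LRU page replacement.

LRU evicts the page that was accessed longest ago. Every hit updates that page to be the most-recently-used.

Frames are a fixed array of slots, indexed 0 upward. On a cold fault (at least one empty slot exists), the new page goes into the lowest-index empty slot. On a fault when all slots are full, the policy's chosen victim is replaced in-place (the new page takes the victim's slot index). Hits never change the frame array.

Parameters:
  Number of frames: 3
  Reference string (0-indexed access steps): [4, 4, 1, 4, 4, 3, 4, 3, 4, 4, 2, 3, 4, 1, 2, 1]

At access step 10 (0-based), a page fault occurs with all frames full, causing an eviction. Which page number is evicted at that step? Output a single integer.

Answer: 1

Derivation:
Step 0: ref 4 -> FAULT, frames=[4,-,-]
Step 1: ref 4 -> HIT, frames=[4,-,-]
Step 2: ref 1 -> FAULT, frames=[4,1,-]
Step 3: ref 4 -> HIT, frames=[4,1,-]
Step 4: ref 4 -> HIT, frames=[4,1,-]
Step 5: ref 3 -> FAULT, frames=[4,1,3]
Step 6: ref 4 -> HIT, frames=[4,1,3]
Step 7: ref 3 -> HIT, frames=[4,1,3]
Step 8: ref 4 -> HIT, frames=[4,1,3]
Step 9: ref 4 -> HIT, frames=[4,1,3]
Step 10: ref 2 -> FAULT, evict 1, frames=[4,2,3]
At step 10: evicted page 1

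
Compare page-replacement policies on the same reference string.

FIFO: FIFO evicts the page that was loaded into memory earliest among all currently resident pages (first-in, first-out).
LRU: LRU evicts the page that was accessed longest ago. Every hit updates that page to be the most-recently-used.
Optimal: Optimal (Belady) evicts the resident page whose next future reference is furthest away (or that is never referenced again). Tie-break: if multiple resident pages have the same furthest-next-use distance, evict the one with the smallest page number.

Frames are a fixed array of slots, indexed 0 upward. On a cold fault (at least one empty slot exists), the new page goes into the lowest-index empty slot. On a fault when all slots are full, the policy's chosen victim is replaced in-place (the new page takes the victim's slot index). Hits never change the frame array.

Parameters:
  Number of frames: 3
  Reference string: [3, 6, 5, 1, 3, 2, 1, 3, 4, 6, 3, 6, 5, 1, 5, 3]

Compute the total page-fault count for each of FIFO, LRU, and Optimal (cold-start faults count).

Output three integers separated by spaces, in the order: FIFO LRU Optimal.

Answer: 11 11 8

Derivation:
--- FIFO ---
  step 0: ref 3 -> FAULT, frames=[3,-,-] (faults so far: 1)
  step 1: ref 6 -> FAULT, frames=[3,6,-] (faults so far: 2)
  step 2: ref 5 -> FAULT, frames=[3,6,5] (faults so far: 3)
  step 3: ref 1 -> FAULT, evict 3, frames=[1,6,5] (faults so far: 4)
  step 4: ref 3 -> FAULT, evict 6, frames=[1,3,5] (faults so far: 5)
  step 5: ref 2 -> FAULT, evict 5, frames=[1,3,2] (faults so far: 6)
  step 6: ref 1 -> HIT, frames=[1,3,2] (faults so far: 6)
  step 7: ref 3 -> HIT, frames=[1,3,2] (faults so far: 6)
  step 8: ref 4 -> FAULT, evict 1, frames=[4,3,2] (faults so far: 7)
  step 9: ref 6 -> FAULT, evict 3, frames=[4,6,2] (faults so far: 8)
  step 10: ref 3 -> FAULT, evict 2, frames=[4,6,3] (faults so far: 9)
  step 11: ref 6 -> HIT, frames=[4,6,3] (faults so far: 9)
  step 12: ref 5 -> FAULT, evict 4, frames=[5,6,3] (faults so far: 10)
  step 13: ref 1 -> FAULT, evict 6, frames=[5,1,3] (faults so far: 11)
  step 14: ref 5 -> HIT, frames=[5,1,3] (faults so far: 11)
  step 15: ref 3 -> HIT, frames=[5,1,3] (faults so far: 11)
  FIFO total faults: 11
--- LRU ---
  step 0: ref 3 -> FAULT, frames=[3,-,-] (faults so far: 1)
  step 1: ref 6 -> FAULT, frames=[3,6,-] (faults so far: 2)
  step 2: ref 5 -> FAULT, frames=[3,6,5] (faults so far: 3)
  step 3: ref 1 -> FAULT, evict 3, frames=[1,6,5] (faults so far: 4)
  step 4: ref 3 -> FAULT, evict 6, frames=[1,3,5] (faults so far: 5)
  step 5: ref 2 -> FAULT, evict 5, frames=[1,3,2] (faults so far: 6)
  step 6: ref 1 -> HIT, frames=[1,3,2] (faults so far: 6)
  step 7: ref 3 -> HIT, frames=[1,3,2] (faults so far: 6)
  step 8: ref 4 -> FAULT, evict 2, frames=[1,3,4] (faults so far: 7)
  step 9: ref 6 -> FAULT, evict 1, frames=[6,3,4] (faults so far: 8)
  step 10: ref 3 -> HIT, frames=[6,3,4] (faults so far: 8)
  step 11: ref 6 -> HIT, frames=[6,3,4] (faults so far: 8)
  step 12: ref 5 -> FAULT, evict 4, frames=[6,3,5] (faults so far: 9)
  step 13: ref 1 -> FAULT, evict 3, frames=[6,1,5] (faults so far: 10)
  step 14: ref 5 -> HIT, frames=[6,1,5] (faults so far: 10)
  step 15: ref 3 -> FAULT, evict 6, frames=[3,1,5] (faults so far: 11)
  LRU total faults: 11
--- Optimal ---
  step 0: ref 3 -> FAULT, frames=[3,-,-] (faults so far: 1)
  step 1: ref 6 -> FAULT, frames=[3,6,-] (faults so far: 2)
  step 2: ref 5 -> FAULT, frames=[3,6,5] (faults so far: 3)
  step 3: ref 1 -> FAULT, evict 5, frames=[3,6,1] (faults so far: 4)
  step 4: ref 3 -> HIT, frames=[3,6,1] (faults so far: 4)
  step 5: ref 2 -> FAULT, evict 6, frames=[3,2,1] (faults so far: 5)
  step 6: ref 1 -> HIT, frames=[3,2,1] (faults so far: 5)
  step 7: ref 3 -> HIT, frames=[3,2,1] (faults so far: 5)
  step 8: ref 4 -> FAULT, evict 2, frames=[3,4,1] (faults so far: 6)
  step 9: ref 6 -> FAULT, evict 4, frames=[3,6,1] (faults so far: 7)
  step 10: ref 3 -> HIT, frames=[3,6,1] (faults so far: 7)
  step 11: ref 6 -> HIT, frames=[3,6,1] (faults so far: 7)
  step 12: ref 5 -> FAULT, evict 6, frames=[3,5,1] (faults so far: 8)
  step 13: ref 1 -> HIT, frames=[3,5,1] (faults so far: 8)
  step 14: ref 5 -> HIT, frames=[3,5,1] (faults so far: 8)
  step 15: ref 3 -> HIT, frames=[3,5,1] (faults so far: 8)
  Optimal total faults: 8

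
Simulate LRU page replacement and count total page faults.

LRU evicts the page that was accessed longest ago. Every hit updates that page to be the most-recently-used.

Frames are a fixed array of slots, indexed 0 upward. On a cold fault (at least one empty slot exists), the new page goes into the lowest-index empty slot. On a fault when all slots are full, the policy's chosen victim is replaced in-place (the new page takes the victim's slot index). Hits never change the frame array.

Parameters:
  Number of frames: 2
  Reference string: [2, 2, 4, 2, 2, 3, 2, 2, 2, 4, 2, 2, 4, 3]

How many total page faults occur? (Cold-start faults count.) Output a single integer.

Step 0: ref 2 → FAULT, frames=[2,-]
Step 1: ref 2 → HIT, frames=[2,-]
Step 2: ref 4 → FAULT, frames=[2,4]
Step 3: ref 2 → HIT, frames=[2,4]
Step 4: ref 2 → HIT, frames=[2,4]
Step 5: ref 3 → FAULT (evict 4), frames=[2,3]
Step 6: ref 2 → HIT, frames=[2,3]
Step 7: ref 2 → HIT, frames=[2,3]
Step 8: ref 2 → HIT, frames=[2,3]
Step 9: ref 4 → FAULT (evict 3), frames=[2,4]
Step 10: ref 2 → HIT, frames=[2,4]
Step 11: ref 2 → HIT, frames=[2,4]
Step 12: ref 4 → HIT, frames=[2,4]
Step 13: ref 3 → FAULT (evict 2), frames=[3,4]
Total faults: 5

Answer: 5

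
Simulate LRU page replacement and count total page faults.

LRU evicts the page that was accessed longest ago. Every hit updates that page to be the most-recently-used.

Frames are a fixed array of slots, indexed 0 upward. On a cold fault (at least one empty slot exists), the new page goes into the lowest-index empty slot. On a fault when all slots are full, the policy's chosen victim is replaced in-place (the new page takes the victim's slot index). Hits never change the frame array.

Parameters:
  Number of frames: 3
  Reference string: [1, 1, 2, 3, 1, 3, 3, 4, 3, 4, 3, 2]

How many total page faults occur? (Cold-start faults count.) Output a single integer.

Answer: 5

Derivation:
Step 0: ref 1 → FAULT, frames=[1,-,-]
Step 1: ref 1 → HIT, frames=[1,-,-]
Step 2: ref 2 → FAULT, frames=[1,2,-]
Step 3: ref 3 → FAULT, frames=[1,2,3]
Step 4: ref 1 → HIT, frames=[1,2,3]
Step 5: ref 3 → HIT, frames=[1,2,3]
Step 6: ref 3 → HIT, frames=[1,2,3]
Step 7: ref 4 → FAULT (evict 2), frames=[1,4,3]
Step 8: ref 3 → HIT, frames=[1,4,3]
Step 9: ref 4 → HIT, frames=[1,4,3]
Step 10: ref 3 → HIT, frames=[1,4,3]
Step 11: ref 2 → FAULT (evict 1), frames=[2,4,3]
Total faults: 5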